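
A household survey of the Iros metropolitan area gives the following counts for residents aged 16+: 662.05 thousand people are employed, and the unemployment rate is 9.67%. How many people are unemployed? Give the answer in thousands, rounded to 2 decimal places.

About 70.87 thousand are unemployed.

Let U be the number unemployed. The labor force is E + U, and U/(E+U) = 0.0967.
So U = 0.0967 × 662.05 / (1 − 0.0967) = 64.0202 / 0.9033 ≈ 70.87 thousand.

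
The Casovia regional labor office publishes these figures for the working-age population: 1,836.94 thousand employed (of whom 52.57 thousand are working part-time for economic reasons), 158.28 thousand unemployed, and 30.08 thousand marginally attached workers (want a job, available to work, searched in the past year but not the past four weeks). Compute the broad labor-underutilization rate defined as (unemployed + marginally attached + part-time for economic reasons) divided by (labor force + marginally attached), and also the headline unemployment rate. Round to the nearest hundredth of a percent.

Labor force = 1,836.94 + 158.28 = 1,995.22 thousand.
Numerator = 158.28 + 30.08 + 52.57 = 240.93 thousand.
Denominator = 1,995.22 + 30.08 = 2,025.30 thousand.
Broad rate = 240.93 / 2,025.30 = 11.90%.
Headline unemployment rate = 158.28 / 1,995.22 = 7.93%.

Broad underutilization rate ≈ 11.90%; headline unemployment rate ≈ 7.93%.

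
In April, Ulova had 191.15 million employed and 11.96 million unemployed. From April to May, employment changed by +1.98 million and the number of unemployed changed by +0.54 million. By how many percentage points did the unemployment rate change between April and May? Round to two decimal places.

The unemployment rate changed by +0.19 percentage points.

April: labor force = 191.15 + 11.96 = 203.11; u = 11.96/203.11 = 5.89%.
May: labor force = 193.13 + 12.50 = 205.63; u = 12.50/205.63 = 6.08%.
Change = 6.08% − 5.89% = +0.19 pp.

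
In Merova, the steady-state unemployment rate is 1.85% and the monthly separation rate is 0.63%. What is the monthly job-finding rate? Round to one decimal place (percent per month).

Job-finding rate ≈ 33.4% per month.

From u* = s/(s+f): f = s·(1−u)/u.
f = 0.63 × (1 − 0.0185) / 0.0185 = 0.6183 / 0.0185 ≈ 33.4% per month.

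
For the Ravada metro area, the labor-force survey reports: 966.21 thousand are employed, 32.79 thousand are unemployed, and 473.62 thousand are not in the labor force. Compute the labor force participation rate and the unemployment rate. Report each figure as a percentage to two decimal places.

Labor force participation rate ≈ 67.84%; unemployment rate ≈ 3.28%.

Labor force = employed + unemployed = 966.21 + 32.79 = 999.00 thousand.
Working-age population = 999.00 + 473.62 = 1,472.62 thousand.
Unemployment rate = 32.79 / 999.00 = 3.28%.
Labor force participation rate = 999.00 / 1,472.62 = 67.84%.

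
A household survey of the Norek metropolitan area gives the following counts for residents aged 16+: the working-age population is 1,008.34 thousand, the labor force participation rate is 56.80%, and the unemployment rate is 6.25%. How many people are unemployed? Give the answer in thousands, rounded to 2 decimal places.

About 35.80 thousand are unemployed.

Labor force = 0.5680 × 1,008.34 = 572.74 thousand.
Unemployed = 0.0625 × 572.74 ≈ 35.80 thousand.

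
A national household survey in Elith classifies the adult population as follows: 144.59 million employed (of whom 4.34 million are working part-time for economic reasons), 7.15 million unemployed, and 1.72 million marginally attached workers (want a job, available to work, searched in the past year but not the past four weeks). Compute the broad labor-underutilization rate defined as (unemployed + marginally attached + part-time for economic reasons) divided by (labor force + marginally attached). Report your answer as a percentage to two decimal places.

Labor force = 144.59 + 7.15 = 151.74 million.
Numerator = 7.15 + 1.72 + 4.34 = 13.21 million.
Denominator = 151.74 + 1.72 = 153.46 million.
Broad rate = 13.21 / 153.46 = 8.61%.

Broad underutilization rate ≈ 8.61%.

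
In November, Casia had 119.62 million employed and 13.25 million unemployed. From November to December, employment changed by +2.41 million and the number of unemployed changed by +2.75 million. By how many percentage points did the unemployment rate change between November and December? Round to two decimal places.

The unemployment rate changed by +1.62 percentage points.

November: labor force = 119.62 + 13.25 = 132.87; u = 13.25/132.87 = 9.97%.
December: labor force = 122.03 + 16.00 = 138.03; u = 16.00/138.03 = 11.59%.
Change = 11.59% − 9.97% = +1.62 pp.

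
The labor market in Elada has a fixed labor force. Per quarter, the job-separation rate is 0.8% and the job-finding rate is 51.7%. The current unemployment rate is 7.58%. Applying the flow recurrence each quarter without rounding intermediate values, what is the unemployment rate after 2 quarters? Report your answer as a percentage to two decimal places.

Unemployment rate after two quarters ≈ 2.89%.

With a fixed labor force, u_{t+1} = u_t + s·(1−u_t) − f·u_t = u_t·(1−s−f) + s.
Here 1−s−f = 0.475 and s = 0.008.
u_1 = 0.075800 × 0.475 + 0.008 = 0.044005.
u_2 = 0.044005 × 0.475 + 0.008 = 0.028902.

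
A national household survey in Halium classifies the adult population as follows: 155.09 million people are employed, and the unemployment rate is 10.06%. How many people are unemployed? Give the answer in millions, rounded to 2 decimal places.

Let U be the number unemployed. The labor force is E + U, and U/(E+U) = 0.1006.
So U = 0.1006 × 155.09 / (1 − 0.1006) = 15.6021 / 0.8994 ≈ 17.35 million.

About 17.35 million are unemployed.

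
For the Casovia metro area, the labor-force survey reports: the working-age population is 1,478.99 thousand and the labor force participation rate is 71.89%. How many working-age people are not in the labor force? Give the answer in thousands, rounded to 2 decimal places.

Share not in the labor force = 1 − 0.7189 = 0.2811.
Not in labor force = 0.2811 × 1,478.99 ≈ 415.74 thousand.

About 415.74 thousand are not in the labor force.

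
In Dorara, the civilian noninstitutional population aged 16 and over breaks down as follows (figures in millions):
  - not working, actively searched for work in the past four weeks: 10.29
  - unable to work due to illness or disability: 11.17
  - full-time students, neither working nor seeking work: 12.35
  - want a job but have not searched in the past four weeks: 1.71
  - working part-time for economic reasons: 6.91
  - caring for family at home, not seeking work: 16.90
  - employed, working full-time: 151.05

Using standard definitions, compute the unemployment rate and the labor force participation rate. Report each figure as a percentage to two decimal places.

Employed = 6.91 + 151.05 = 157.96 million (anyone who worked, including part-time for economic reasons, counts as employed).
Unemployed = 10.29 million.
Labor force = 157.96 + 10.29 = 168.25 million.
Not in labor force = 11.17 + 12.35 + 1.71 + 16.90 = 42.13 million (those not working and not actively searching are outside the labor force — including those who want a job but have given up searching).
Civilian working-age population = 168.25 + 42.13 = 210.38 million.
Unemployment rate = 10.29 / 168.25 = 6.12%.
Labor force participation rate = 168.25 / 210.38 = 79.97%.

Unemployment rate ≈ 6.12%; labor force participation rate ≈ 79.97%.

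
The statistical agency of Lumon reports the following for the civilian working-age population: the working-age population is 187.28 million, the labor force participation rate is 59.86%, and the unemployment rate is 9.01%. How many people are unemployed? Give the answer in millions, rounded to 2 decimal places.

Labor force = 0.5986 × 187.28 = 112.11 million.
Unemployed = 0.0901 × 112.11 ≈ 10.10 million.

About 10.10 million are unemployed.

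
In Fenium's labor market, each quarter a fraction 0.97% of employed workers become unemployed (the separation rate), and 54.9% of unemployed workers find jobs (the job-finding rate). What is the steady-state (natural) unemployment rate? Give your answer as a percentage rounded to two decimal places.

At steady state the flows balance: s·E = f·U, so U/(E+U) = s/(s+f).
u* = 0.97 / (0.97 + 54.9) = 0.97 / 55.87 = 1.74%.

Steady-state unemployment rate ≈ 1.74%.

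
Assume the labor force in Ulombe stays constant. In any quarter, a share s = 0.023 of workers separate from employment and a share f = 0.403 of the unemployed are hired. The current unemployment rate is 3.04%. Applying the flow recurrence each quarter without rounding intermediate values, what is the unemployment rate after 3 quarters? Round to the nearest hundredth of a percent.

Unemployment rate after three quarters ≈ 4.95%.

With a fixed labor force, u_{t+1} = u_t + s·(1−u_t) − f·u_t = u_t·(1−s−f) + s.
Here 1−s−f = 0.574 and s = 0.023.
u_1 = 0.030400 × 0.574 + 0.023 = 0.040450.
u_2 = 0.040450 × 0.574 + 0.023 = 0.046218.
u_3 = 0.046218 × 0.574 + 0.023 = 0.049529.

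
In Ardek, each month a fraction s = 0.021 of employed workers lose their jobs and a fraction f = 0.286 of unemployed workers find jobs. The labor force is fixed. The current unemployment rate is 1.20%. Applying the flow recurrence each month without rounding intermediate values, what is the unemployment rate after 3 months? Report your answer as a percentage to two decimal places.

With a fixed labor force, u_{t+1} = u_t + s·(1−u_t) − f·u_t = u_t·(1−s−f) + s.
Here 1−s−f = 0.693 and s = 0.021.
u_1 = 0.012000 × 0.693 + 0.021 = 0.029316.
u_2 = 0.029316 × 0.693 + 0.021 = 0.041316.
u_3 = 0.041316 × 0.693 + 0.021 = 0.049632.

Unemployment rate after three months ≈ 4.96%.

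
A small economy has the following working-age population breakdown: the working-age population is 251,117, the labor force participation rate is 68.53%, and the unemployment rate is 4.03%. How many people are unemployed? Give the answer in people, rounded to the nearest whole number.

About 6,935 are unemployed.

Labor force = 0.6853 × 251,117 = 172,090.
Unemployed = 0.0403 × 172,090 ≈ 6,935.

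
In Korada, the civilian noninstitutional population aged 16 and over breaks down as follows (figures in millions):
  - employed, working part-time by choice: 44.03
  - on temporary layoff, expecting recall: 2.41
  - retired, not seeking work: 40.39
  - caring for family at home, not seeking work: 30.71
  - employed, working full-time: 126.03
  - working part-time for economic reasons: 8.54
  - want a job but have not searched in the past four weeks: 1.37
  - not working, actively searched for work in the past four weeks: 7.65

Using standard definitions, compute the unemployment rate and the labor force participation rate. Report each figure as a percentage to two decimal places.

Unemployment rate ≈ 5.33%; labor force participation rate ≈ 72.25%.

Employed = 44.03 + 126.03 + 8.54 = 178.60 million (anyone who worked, including part-time for economic reasons, counts as employed).
Unemployed = 2.41 + 7.65 = 10.06 million (jobless and actively searching, or on temporary layoff).
Labor force = 178.60 + 10.06 = 188.66 million.
Not in labor force = 40.39 + 30.71 + 1.37 = 72.47 million (those not working and not actively searching are outside the labor force — including those who want a job but have given up searching).
Civilian working-age population = 188.66 + 72.47 = 261.13 million.
Unemployment rate = 10.06 / 188.66 = 5.33%.
Labor force participation rate = 188.66 / 261.13 = 72.25%.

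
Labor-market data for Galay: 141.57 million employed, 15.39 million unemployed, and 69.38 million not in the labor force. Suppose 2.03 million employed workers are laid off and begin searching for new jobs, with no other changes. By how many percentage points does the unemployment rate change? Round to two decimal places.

Initially, labor force = 141.57 + 15.39 = 156.96 million, so u = 15.39/156.96 = 9.81%.
After the change, employed falls and unemployed rises by 2.03; labor force unchanged → E = 139.54, U = 17.42, labor force = 156.96 million.
New unemployment rate = 17.42 / 156.96 = 11.10%.
Change = 11.10% − 9.81% = +1.29 percentage points.

The unemployment rate changes by +1.29 percentage points.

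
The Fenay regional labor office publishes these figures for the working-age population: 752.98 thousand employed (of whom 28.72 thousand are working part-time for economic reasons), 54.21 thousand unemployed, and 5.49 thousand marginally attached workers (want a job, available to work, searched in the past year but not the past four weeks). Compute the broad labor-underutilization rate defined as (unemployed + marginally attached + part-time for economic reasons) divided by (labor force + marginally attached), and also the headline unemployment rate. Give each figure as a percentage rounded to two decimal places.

Broad underutilization rate ≈ 10.88%; headline unemployment rate ≈ 6.72%.

Labor force = 752.98 + 54.21 = 807.19 thousand.
Numerator = 54.21 + 5.49 + 28.72 = 88.42 thousand.
Denominator = 807.19 + 5.49 = 812.68 thousand.
Broad rate = 88.42 / 812.68 = 10.88%.
Headline unemployment rate = 54.21 / 807.19 = 6.72%.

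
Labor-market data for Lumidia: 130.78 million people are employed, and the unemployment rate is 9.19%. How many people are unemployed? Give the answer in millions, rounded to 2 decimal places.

About 13.23 million are unemployed.

Let U be the number unemployed. The labor force is E + U, and U/(E+U) = 0.0919.
So U = 0.0919 × 130.78 / (1 − 0.0919) = 12.0187 / 0.9081 ≈ 13.23 million.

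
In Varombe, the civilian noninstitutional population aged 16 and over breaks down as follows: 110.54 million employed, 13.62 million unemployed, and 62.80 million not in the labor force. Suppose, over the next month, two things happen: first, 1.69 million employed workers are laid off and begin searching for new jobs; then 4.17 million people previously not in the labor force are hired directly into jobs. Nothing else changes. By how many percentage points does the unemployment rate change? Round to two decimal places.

The unemployment rate changes by +0.96 percentage points.

Initially, labor force = 110.54 + 13.62 = 124.16 million, so u = 13.62/124.16 = 10.97%.
After the first change, employed falls and unemployed rises by 1.69; labor force unchanged → E = 108.85, U = 15.31, labor force = 124.16 million.
After the second change, employed and labor force both rise by 4.17; unemployed unchanged → E = 113.02, U = 15.31, labor force = 128.33 million.
New unemployment rate = 15.31 / 128.33 = 11.93%.
Change = 11.93% − 10.97% = +0.96 percentage points.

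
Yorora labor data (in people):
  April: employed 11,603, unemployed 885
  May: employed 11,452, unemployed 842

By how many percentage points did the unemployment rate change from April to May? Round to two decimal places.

April: labor force = 11,603 + 885 = 12,488; u = 885/12,488 = 7.09%.
May: labor force = 11,452 + 842 = 12,294; u = 842/12,294 = 6.85%.
Change = 6.85% − 7.09% = −0.24 pp.

The unemployment rate changed by −0.24 percentage points.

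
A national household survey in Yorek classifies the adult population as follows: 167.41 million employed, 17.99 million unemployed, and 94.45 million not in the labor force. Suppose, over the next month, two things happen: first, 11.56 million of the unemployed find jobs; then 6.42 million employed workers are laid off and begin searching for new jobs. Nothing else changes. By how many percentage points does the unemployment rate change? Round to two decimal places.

Initially, labor force = 167.41 + 17.99 = 185.40 million, so u = 17.99/185.40 = 9.70%.
After the first change, unemployed falls and employed rises by 11.56; labor force unchanged → E = 178.97, U = 6.43, labor force = 185.40 million.
After the second change, employed falls and unemployed rises by 6.42; labor force unchanged → E = 172.55, U = 12.85, labor force = 185.40 million.
New unemployment rate = 12.85 / 185.40 = 6.93%.
Change = 6.93% − 9.70% = −2.77 percentage points.

The unemployment rate changes by −2.77 percentage points.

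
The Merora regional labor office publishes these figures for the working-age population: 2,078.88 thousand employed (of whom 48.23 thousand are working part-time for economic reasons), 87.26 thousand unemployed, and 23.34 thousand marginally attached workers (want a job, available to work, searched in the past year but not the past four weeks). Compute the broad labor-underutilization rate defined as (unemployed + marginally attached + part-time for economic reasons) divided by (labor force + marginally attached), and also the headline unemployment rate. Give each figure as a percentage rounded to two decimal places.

Broad underutilization rate ≈ 7.25%; headline unemployment rate ≈ 4.03%.

Labor force = 2,078.88 + 87.26 = 2,166.14 thousand.
Numerator = 87.26 + 23.34 + 48.23 = 158.83 thousand.
Denominator = 2,166.14 + 23.34 = 2,189.48 thousand.
Broad rate = 158.83 / 2,189.48 = 7.25%.
Headline unemployment rate = 87.26 / 2,166.14 = 4.03%.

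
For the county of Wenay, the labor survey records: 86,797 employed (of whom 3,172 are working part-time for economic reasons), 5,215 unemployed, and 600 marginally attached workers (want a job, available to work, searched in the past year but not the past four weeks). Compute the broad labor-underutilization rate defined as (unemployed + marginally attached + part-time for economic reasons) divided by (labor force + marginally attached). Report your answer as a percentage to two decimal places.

Broad underutilization rate ≈ 9.70%.

Labor force = 86,797 + 5,215 = 92,012.
Numerator = 5,215 + 600 + 3,172 = 8,987.
Denominator = 92,012 + 600 = 92,612.
Broad rate = 8,987 / 92,612 = 9.70%.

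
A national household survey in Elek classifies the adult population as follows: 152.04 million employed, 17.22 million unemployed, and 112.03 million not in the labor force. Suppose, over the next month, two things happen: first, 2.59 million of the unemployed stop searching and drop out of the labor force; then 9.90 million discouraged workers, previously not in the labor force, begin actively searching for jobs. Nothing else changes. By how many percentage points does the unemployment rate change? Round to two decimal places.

The unemployment rate changes by +3.72 percentage points.

Initially, labor force = 152.04 + 17.22 = 169.26 million, so u = 17.22/169.26 = 10.17%.
After the first change, unemployed and labor force both fall by 2.59 → E = 152.04, U = 14.63, labor force = 166.67 million.
After the second change, unemployed and labor force both rise by 9.90 → E = 152.04, U = 24.53, labor force = 176.57 million.
New unemployment rate = 24.53 / 176.57 = 13.89%.
Change = 13.89% − 10.17% = +3.72 percentage points.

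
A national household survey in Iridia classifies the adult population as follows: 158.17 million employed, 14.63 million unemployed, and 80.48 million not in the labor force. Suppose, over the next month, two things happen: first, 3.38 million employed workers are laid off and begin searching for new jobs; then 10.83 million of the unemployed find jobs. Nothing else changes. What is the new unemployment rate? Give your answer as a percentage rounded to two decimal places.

Initially, labor force = 158.17 + 14.63 = 172.80 million, so u = 14.63/172.80 = 8.47%.
After the first change, employed falls and unemployed rises by 3.38; labor force unchanged → E = 154.79, U = 18.01, labor force = 172.80 million.
After the second change, unemployed falls and employed rises by 10.83; labor force unchanged → E = 165.62, U = 7.18, labor force = 172.80 million.
New unemployment rate = 7.18 / 172.80 = 4.16%.

New unemployment rate ≈ 4.16%.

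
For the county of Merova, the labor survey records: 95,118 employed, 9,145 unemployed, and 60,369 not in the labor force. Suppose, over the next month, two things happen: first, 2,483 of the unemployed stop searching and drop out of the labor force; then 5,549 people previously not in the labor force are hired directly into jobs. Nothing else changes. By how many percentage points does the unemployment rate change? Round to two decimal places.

The unemployment rate changes by −2.56 percentage points.

Initially, labor force = 95,118 + 9,145 = 104,263, so u = 9,145/104,263 = 8.77%.
After the first change, unemployed and labor force both fall by 2,483 → E = 95,118, U = 6,662, labor force = 101,780.
After the second change, employed and labor force both rise by 5,549; unemployed unchanged → E = 100,667, U = 6,662, labor force = 107,329.
New unemployment rate = 6,662 / 107,329 = 6.21%.
Change = 6.21% − 8.77% = −2.56 percentage points.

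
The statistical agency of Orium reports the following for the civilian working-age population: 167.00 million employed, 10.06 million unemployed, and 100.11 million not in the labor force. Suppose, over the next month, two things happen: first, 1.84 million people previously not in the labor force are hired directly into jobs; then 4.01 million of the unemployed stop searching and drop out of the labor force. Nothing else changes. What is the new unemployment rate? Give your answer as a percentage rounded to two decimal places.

Initially, labor force = 167.00 + 10.06 = 177.06 million, so u = 10.06/177.06 = 5.68%.
After the first change, employed and labor force both rise by 1.84; unemployed unchanged → E = 168.84, U = 10.06, labor force = 178.90 million.
After the second change, unemployed and labor force both fall by 4.01 → E = 168.84, U = 6.05, labor force = 174.89 million.
New unemployment rate = 6.05 / 174.89 = 3.46%.

New unemployment rate ≈ 3.46%.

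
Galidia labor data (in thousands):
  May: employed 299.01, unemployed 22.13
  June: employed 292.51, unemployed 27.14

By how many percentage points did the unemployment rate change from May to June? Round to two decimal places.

May: labor force = 299.01 + 22.13 = 321.14; u = 22.13/321.14 = 6.89%.
June: labor force = 292.51 + 27.14 = 319.65; u = 27.14/319.65 = 8.49%.
Change = 8.49% − 6.89% = +1.60 pp.

The unemployment rate changed by +1.60 percentage points.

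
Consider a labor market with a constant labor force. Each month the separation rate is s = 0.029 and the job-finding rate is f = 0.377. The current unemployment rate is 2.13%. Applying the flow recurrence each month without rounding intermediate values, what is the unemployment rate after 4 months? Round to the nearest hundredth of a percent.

With a fixed labor force, u_{t+1} = u_t + s·(1−u_t) − f·u_t = u_t·(1−s−f) + s.
Here 1−s−f = 0.594 and s = 0.029.
u_1 = 0.021300 × 0.594 + 0.029 = 0.041652.
u_2 = 0.041652 × 0.594 + 0.029 = 0.053741.
u_3 = 0.053741 × 0.594 + 0.029 = 0.060922.
u_4 = 0.060922 × 0.594 + 0.029 = 0.065188.

Unemployment rate after four months ≈ 6.52%.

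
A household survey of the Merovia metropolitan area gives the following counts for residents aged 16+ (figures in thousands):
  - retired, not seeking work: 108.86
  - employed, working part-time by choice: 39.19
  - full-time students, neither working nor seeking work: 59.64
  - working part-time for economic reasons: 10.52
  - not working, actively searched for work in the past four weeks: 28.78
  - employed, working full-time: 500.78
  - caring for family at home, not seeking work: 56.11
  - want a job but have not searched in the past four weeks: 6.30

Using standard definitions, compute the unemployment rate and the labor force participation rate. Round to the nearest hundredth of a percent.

Employed = 39.19 + 10.52 + 500.78 = 550.49 thousand (anyone who worked, including part-time for economic reasons, counts as employed).
Unemployed = 28.78 thousand.
Labor force = 550.49 + 28.78 = 579.27 thousand.
Not in labor force = 108.86 + 59.64 + 56.11 + 6.30 = 230.91 thousand (those not working and not actively searching are outside the labor force — including those who want a job but have given up searching).
Civilian working-age population = 579.27 + 230.91 = 810.18 thousand.
Unemployment rate = 28.78 / 579.27 = 4.97%.
Labor force participation rate = 579.27 / 810.18 = 71.50%.

Unemployment rate ≈ 4.97%; labor force participation rate ≈ 71.50%.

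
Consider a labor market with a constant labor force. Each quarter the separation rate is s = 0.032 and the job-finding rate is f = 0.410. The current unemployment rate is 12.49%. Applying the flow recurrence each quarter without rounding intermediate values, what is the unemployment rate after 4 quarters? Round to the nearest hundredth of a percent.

With a fixed labor force, u_{t+1} = u_t + s·(1−u_t) − f·u_t = u_t·(1−s−f) + s.
Here 1−s−f = 0.558 and s = 0.032.
u_1 = 0.124900 × 0.558 + 0.032 = 0.101694.
u_2 = 0.101694 × 0.558 + 0.032 = 0.088745.
u_3 = 0.088745 × 0.558 + 0.032 = 0.081520.
u_4 = 0.081520 × 0.558 + 0.032 = 0.077488.

Unemployment rate after four quarters ≈ 7.75%.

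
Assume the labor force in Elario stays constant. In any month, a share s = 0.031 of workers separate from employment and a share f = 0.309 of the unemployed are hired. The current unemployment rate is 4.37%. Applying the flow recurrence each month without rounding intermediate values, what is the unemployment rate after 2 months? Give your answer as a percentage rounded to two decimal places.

Unemployment rate after two months ≈ 7.05%.

With a fixed labor force, u_{t+1} = u_t + s·(1−u_t) − f·u_t = u_t·(1−s−f) + s.
Here 1−s−f = 0.660 and s = 0.031.
u_1 = 0.043700 × 0.660 + 0.031 = 0.059842.
u_2 = 0.059842 × 0.660 + 0.031 = 0.070496.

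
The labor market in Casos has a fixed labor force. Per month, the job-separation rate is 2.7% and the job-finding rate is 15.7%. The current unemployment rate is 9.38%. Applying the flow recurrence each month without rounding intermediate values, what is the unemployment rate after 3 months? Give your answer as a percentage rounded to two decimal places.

With a fixed labor force, u_{t+1} = u_t + s·(1−u_t) − f·u_t = u_t·(1−s−f) + s.
Here 1−s−f = 0.816 and s = 0.027.
u_1 = 0.093800 × 0.816 + 0.027 = 0.103541.
u_2 = 0.103541 × 0.816 + 0.027 = 0.111489.
u_3 = 0.111489 × 0.816 + 0.027 = 0.117975.

Unemployment rate after three months ≈ 11.80%.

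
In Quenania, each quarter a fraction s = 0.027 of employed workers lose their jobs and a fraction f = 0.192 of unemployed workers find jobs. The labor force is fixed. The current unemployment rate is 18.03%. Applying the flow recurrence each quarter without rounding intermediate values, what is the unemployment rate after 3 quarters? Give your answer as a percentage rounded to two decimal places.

Unemployment rate after three quarters ≈ 15.04%.

With a fixed labor force, u_{t+1} = u_t + s·(1−u_t) − f·u_t = u_t·(1−s−f) + s.
Here 1−s−f = 0.781 and s = 0.027.
u_1 = 0.180300 × 0.781 + 0.027 = 0.167814.
u_2 = 0.167814 × 0.781 + 0.027 = 0.158063.
u_3 = 0.158063 × 0.781 + 0.027 = 0.150447.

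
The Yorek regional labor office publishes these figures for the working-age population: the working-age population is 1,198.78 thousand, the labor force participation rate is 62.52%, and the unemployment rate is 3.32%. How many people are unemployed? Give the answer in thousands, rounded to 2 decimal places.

Labor force = 0.6252 × 1,198.78 = 749.48 thousand.
Unemployed = 0.0332 × 749.48 ≈ 24.88 thousand.

About 24.88 thousand are unemployed.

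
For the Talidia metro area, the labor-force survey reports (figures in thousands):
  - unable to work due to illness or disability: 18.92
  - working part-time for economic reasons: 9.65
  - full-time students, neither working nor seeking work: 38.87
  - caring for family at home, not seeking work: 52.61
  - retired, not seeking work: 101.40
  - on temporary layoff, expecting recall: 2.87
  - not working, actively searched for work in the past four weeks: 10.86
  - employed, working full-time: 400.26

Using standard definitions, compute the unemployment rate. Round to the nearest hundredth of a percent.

Employed = 9.65 + 400.26 = 409.91 thousand (anyone who worked, including part-time for economic reasons, counts as employed).
Unemployed = 2.87 + 10.86 = 13.73 thousand (jobless and actively searching, or on temporary layoff).
Labor force = 409.91 + 13.73 = 423.64 thousand.
Unemployment rate = 13.73 / 423.64 = 3.24%.

Unemployment rate ≈ 3.24%.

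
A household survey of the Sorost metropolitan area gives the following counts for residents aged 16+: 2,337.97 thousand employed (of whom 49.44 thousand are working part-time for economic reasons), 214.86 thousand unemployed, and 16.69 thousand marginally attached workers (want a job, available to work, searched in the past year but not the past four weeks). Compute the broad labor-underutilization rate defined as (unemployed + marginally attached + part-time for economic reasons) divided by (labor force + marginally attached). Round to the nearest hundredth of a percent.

Labor force = 2,337.97 + 214.86 = 2,552.83 thousand.
Numerator = 214.86 + 16.69 + 49.44 = 280.99 thousand.
Denominator = 2,552.83 + 16.69 = 2,569.52 thousand.
Broad rate = 280.99 / 2,569.52 = 10.94%.

Broad underutilization rate ≈ 10.94%.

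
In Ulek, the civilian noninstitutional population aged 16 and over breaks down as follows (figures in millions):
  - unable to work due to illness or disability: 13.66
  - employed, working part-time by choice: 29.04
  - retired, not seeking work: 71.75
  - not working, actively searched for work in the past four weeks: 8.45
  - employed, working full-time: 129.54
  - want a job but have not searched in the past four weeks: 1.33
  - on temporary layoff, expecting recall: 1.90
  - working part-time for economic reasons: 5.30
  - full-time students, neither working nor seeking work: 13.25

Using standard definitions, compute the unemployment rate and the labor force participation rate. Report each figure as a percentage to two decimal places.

Employed = 29.04 + 129.54 + 5.30 = 163.88 million (anyone who worked, including part-time for economic reasons, counts as employed).
Unemployed = 8.45 + 1.90 = 10.35 million (jobless and actively searching, or on temporary layoff).
Labor force = 163.88 + 10.35 = 174.23 million.
Not in labor force = 13.66 + 71.75 + 1.33 + 13.25 = 99.99 million (those not working and not actively searching are outside the labor force — including those who want a job but have given up searching).
Civilian working-age population = 174.23 + 99.99 = 274.22 million.
Unemployment rate = 10.35 / 174.23 = 5.94%.
Labor force participation rate = 174.23 / 274.22 = 63.54%.

Unemployment rate ≈ 5.94%; labor force participation rate ≈ 63.54%.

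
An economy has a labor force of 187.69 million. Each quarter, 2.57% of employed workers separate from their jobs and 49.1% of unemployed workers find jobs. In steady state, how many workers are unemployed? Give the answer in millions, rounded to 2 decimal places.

About 9.34 million are unemployed in steady state.

Steady-state unemployment rate u* = s/(s+f) = 2.57/(2.57+49.1) = 0.049739.
Unemployed = u* × labor force = 0.049739 × 187.69 ≈ 9.34 million.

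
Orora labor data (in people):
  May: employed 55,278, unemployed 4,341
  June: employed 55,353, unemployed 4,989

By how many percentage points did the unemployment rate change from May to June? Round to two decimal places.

The unemployment rate changed by +0.99 percentage points.

May: labor force = 55,278 + 4,341 = 59,619; u = 4,341/59,619 = 7.28%.
June: labor force = 55,353 + 4,989 = 60,342; u = 4,989/60,342 = 8.27%.
Change = 8.27% − 7.28% = +0.99 pp.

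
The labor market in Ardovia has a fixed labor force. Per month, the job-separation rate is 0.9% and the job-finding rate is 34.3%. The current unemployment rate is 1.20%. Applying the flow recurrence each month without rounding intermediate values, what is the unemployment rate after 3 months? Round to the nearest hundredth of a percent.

With a fixed labor force, u_{t+1} = u_t + s·(1−u_t) − f·u_t = u_t·(1−s−f) + s.
Here 1−s−f = 0.648 and s = 0.009.
u_1 = 0.012000 × 0.648 + 0.009 = 0.016776.
u_2 = 0.016776 × 0.648 + 0.009 = 0.019871.
u_3 = 0.019871 × 0.648 + 0.009 = 0.021876.

Unemployment rate after three months ≈ 2.19%.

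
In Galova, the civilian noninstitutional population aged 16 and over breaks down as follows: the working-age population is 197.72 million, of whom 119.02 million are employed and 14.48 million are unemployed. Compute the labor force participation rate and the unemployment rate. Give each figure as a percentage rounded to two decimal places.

Labor force = employed + unemployed = 119.02 + 14.48 = 133.50 million.
Unemployment rate = 14.48 / 133.50 = 10.85%.
Labor force participation rate = 133.50 / 197.72 = 67.52%.

Labor force participation rate ≈ 67.52%; unemployment rate ≈ 10.85%.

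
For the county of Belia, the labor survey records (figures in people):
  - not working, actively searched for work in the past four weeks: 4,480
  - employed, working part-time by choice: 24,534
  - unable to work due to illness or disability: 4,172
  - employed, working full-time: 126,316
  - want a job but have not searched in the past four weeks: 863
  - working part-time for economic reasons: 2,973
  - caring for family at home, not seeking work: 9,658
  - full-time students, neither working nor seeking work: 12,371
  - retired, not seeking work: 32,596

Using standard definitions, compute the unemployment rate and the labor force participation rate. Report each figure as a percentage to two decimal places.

Unemployment rate ≈ 2.83%; labor force participation rate ≈ 72.63%.

Employed = 24,534 + 126,316 + 2,973 = 153,823 (anyone who worked, including part-time for economic reasons, counts as employed).
Unemployed = 4,480.
Labor force = 153,823 + 4,480 = 158,303.
Not in labor force = 4,172 + 863 + 9,658 + 12,371 + 32,596 = 59,660 (those not working and not actively searching are outside the labor force — including those who want a job but have given up searching).
Civilian working-age population = 158,303 + 59,660 = 217,963.
Unemployment rate = 4,480 / 158,303 = 2.83%.
Labor force participation rate = 158,303 / 217,963 = 72.63%.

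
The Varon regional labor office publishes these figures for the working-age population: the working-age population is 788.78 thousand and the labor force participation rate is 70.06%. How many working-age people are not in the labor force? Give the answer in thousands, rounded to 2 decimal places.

About 236.16 thousand are not in the labor force.

Share not in the labor force = 1 − 0.7006 = 0.2994.
Not in labor force = 0.2994 × 788.78 ≈ 236.16 thousand.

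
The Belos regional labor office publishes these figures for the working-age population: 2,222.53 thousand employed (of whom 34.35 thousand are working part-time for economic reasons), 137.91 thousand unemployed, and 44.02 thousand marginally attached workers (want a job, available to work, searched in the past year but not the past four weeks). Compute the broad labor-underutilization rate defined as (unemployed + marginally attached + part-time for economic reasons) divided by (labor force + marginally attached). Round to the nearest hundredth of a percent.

Labor force = 2,222.53 + 137.91 = 2,360.44 thousand.
Numerator = 137.91 + 44.02 + 34.35 = 216.28 thousand.
Denominator = 2,360.44 + 44.02 = 2,404.46 thousand.
Broad rate = 216.28 / 2,404.46 = 8.99%.

Broad underutilization rate ≈ 8.99%.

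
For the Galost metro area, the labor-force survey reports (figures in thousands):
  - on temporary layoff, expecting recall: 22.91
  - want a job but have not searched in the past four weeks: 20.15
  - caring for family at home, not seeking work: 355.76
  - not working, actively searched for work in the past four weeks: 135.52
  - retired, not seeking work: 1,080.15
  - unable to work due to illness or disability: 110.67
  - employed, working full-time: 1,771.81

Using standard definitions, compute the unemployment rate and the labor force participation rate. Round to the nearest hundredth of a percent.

Employed = 1,771.81 thousand.
Unemployed = 22.91 + 135.52 = 158.43 thousand (jobless and actively searching, or on temporary layoff).
Labor force = 1,771.81 + 158.43 = 1,930.24 thousand.
Not in labor force = 20.15 + 355.76 + 1,080.15 + 110.67 = 1,566.73 thousand (those not working and not actively searching are outside the labor force — including those who want a job but have given up searching).
Civilian working-age population = 1,930.24 + 1,566.73 = 3,496.97 thousand.
Unemployment rate = 158.43 / 1,930.24 = 8.21%.
Labor force participation rate = 1,930.24 / 3,496.97 = 55.20%.

Unemployment rate ≈ 8.21%; labor force participation rate ≈ 55.20%.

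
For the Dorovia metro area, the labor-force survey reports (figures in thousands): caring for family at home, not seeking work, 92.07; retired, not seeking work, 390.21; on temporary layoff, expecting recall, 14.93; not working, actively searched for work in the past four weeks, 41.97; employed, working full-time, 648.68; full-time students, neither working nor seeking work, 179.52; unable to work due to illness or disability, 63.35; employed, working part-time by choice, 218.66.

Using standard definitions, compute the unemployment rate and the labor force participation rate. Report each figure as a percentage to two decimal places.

Employed = 648.68 + 218.66 = 867.34 thousand.
Unemployed = 14.93 + 41.97 = 56.90 thousand (jobless and actively searching, or on temporary layoff).
Labor force = 867.34 + 56.90 = 924.24 thousand.
Not in labor force = 92.07 + 390.21 + 179.52 + 63.35 = 725.15 thousand (those not working and not actively searching are outside the labor force).
Civilian working-age population = 924.24 + 725.15 = 1,649.39 thousand.
Unemployment rate = 56.90 / 924.24 = 6.16%.
Labor force participation rate = 924.24 / 1,649.39 = 56.04%.

Unemployment rate ≈ 6.16%; labor force participation rate ≈ 56.04%.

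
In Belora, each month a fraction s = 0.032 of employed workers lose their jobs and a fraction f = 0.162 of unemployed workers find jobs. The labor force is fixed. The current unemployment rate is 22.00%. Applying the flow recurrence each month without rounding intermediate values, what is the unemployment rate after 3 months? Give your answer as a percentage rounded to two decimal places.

Unemployment rate after three months ≈ 19.38%.

With a fixed labor force, u_{t+1} = u_t + s·(1−u_t) − f·u_t = u_t·(1−s−f) + s.
Here 1−s−f = 0.806 and s = 0.032.
u_1 = 0.220000 × 0.806 + 0.032 = 0.209320.
u_2 = 0.209320 × 0.806 + 0.032 = 0.200712.
u_3 = 0.200712 × 0.806 + 0.032 = 0.193774.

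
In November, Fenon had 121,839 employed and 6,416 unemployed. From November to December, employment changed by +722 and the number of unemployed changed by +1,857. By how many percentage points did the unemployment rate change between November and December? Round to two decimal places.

November: labor force = 121,839 + 6,416 = 128,255; u = 6,416/128,255 = 5.00%.
December: labor force = 122,561 + 8,273 = 130,834; u = 8,273/130,834 = 6.32%.
Change = 6.32% − 5.00% = +1.32 pp.

The unemployment rate changed by +1.32 percentage points.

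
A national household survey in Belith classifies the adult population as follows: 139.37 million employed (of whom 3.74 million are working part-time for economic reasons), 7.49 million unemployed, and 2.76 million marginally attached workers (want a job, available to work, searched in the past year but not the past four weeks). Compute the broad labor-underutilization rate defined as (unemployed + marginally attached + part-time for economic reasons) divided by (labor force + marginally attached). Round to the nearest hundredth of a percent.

Labor force = 139.37 + 7.49 = 146.86 million.
Numerator = 7.49 + 2.76 + 3.74 = 13.99 million.
Denominator = 146.86 + 2.76 = 149.62 million.
Broad rate = 13.99 / 149.62 = 9.35%.

Broad underutilization rate ≈ 9.35%.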